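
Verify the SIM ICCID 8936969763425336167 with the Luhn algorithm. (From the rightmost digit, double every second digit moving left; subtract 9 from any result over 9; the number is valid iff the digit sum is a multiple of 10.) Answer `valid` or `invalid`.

From the right, keep odd positions and double even positions (subtract 9 from any doubled value over 9):
  doubled (positions 2,4,...): 3 3 6 4 6 5 3 3 9 → sum 42
  kept (positions 1,3,...): 7 1 3 5 4 6 9 9 3 8 → sum 55
Total = 97.
97 mod 10 = 7, so the number is invalid.

invalid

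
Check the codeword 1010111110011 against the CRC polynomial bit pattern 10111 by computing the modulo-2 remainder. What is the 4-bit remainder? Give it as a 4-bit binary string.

0100

Modulo-2 division of 1010111110011 by 10111:
  pos 0: 10101 XOR 10111 = 00010
  pos 3: 10111 XOR 10111 = 00000
  pos 8: 10011 XOR 10111 = 00100
Remainder = 0100 (nonzero — an error is detected).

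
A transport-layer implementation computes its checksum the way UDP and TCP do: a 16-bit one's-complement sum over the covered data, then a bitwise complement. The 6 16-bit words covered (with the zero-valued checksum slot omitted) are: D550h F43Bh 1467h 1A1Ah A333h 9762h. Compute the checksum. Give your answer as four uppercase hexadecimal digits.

CD5B

One's-complement addition (fold any carry out of bit 15 back into bit 0):
  0xD550 + 0xF43B = 0x1C98B → wrap carry → 0xC98C
  0xC98C + 0x1467 = 0x0DDF3
  0xDDF3 + 0x1A1A = 0x0F80D
  0xF80D + 0xA333 = 0x19B40 → wrap carry → 0x9B41
  0x9B41 + 0x9762 = 0x132A3 → wrap carry → 0x32A4
One's-complement sum = 0x32A4.
Checksum = ~0x32A4 & 0xFFFF = 0xCD5B.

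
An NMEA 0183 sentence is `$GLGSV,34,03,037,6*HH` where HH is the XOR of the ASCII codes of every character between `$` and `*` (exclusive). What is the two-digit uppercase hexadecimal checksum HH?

XOR the ASCII codes of the payload characters:
  'G' = 0x47 → acc = 0x47
  'L' = 0x4C → acc = 0x0B
  'G' = 0x47 → acc = 0x4C
  'S' = 0x53 → acc = 0x1F
  'V' = 0x56 → acc = 0x49
  ',' = 0x2C → acc = 0x65
  '3' = 0x33 → acc = 0x56
  '4' = 0x34 → acc = 0x62
  ',' = 0x2C → acc = 0x4E
  '0' = 0x30 → acc = 0x7E
  '3' = 0x33 → acc = 0x4D
  ',' = 0x2C → acc = 0x61
  '0' = 0x30 → acc = 0x51
  '3' = 0x33 → acc = 0x62
  '7' = 0x37 → acc = 0x55
  ',' = 0x2C → acc = 0x79
  '6' = 0x36 → acc = 0x4F
Checksum = 0x4F.

4F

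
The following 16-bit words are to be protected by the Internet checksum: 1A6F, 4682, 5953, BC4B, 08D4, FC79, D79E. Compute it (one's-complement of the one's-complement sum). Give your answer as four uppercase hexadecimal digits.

AC82

One's-complement addition (fold any carry out of bit 15 back into bit 0):
  0x1A6F + 0x4682 = 0x060F1
  0x60F1 + 0x5953 = 0x0BA44
  0xBA44 + 0xBC4B = 0x1768F → wrap carry → 0x7690
  0x7690 + 0x08D4 = 0x07F64
  0x7F64 + 0xFC79 = 0x17BDD → wrap carry → 0x7BDE
  0x7BDE + 0xD79E = 0x1537C → wrap carry → 0x537D
One's-complement sum = 0x537D.
Checksum = ~0x537D & 0xFFFF = 0xAC82.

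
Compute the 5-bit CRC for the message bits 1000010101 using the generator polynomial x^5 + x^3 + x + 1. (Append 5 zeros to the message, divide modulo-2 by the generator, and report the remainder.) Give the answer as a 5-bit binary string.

Append 5 zeros: 100001010100000. Divide by 101011 (XOR where the leading bit is 1):
  pos 0: 100001 XOR 101011 = 001010
  pos 2: 101001 XOR 101011 = 000010
  pos 6: 100100 XOR 101011 = 001111
  pos 8: 111100 XOR 101011 = 010111
  pos 9: 101110 XOR 101011 = 000101
Remainder (last 5 bits) = 00101. This is the CRC / FCS.

00101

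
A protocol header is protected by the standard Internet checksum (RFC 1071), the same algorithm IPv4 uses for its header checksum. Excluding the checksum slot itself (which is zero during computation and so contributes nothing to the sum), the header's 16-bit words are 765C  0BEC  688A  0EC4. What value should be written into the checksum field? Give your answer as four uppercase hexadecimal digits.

One's-complement addition (fold any carry out of bit 15 back into bit 0):
  0x765C + 0x0BEC = 0x08248
  0x8248 + 0x688A = 0x0EAD2
  0xEAD2 + 0x0EC4 = 0x0F996
One's-complement sum = 0xF996.
Checksum = ~0xF996 & 0xFFFF = 0x0669.

0669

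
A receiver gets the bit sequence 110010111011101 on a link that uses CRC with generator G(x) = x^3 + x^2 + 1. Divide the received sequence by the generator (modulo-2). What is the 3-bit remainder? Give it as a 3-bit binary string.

Modulo-2 division of 110010111011101 by 1101:
  pos 0: 1100 XOR 1101 = 0001
  pos 3: 1101 XOR 1101 = 0000
  pos 7: 1101 XOR 1101 = 0000
  pos 11: 1101 XOR 1101 = 0000
Remainder = 000 (zero — the frame passes the CRC check).

000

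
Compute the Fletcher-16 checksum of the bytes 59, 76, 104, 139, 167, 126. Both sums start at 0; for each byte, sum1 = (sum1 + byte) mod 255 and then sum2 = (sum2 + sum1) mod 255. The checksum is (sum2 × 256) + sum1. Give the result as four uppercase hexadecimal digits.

F2A1

Running sums (mod 255):
  after byte 0 (59): sum1=59, sum2=59
  after byte 1 (76): sum1=135, sum2=194
  after byte 2 (104): sum1=239, sum2=178
  after byte 3 (139): sum1=123, sum2=46
  after byte 4 (167): sum1=35, sum2=81
  after byte 5 (126): sum1=161, sum2=242
Checksum = sum2·256 + sum1 = 242·256 + 161 = 62113 = 0xF2A1.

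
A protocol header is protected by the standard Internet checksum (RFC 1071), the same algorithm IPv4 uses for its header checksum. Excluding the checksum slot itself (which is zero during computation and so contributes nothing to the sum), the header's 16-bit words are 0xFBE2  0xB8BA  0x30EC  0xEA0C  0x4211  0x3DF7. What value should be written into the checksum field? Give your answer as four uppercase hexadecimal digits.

One's-complement addition (fold any carry out of bit 15 back into bit 0):
  0xFBE2 + 0xB8BA = 0x1B49C → wrap carry → 0xB49D
  0xB49D + 0x30EC = 0x0E589
  0xE589 + 0xEA0C = 0x1CF95 → wrap carry → 0xCF96
  0xCF96 + 0x4211 = 0x111A7 → wrap carry → 0x11A8
  0x11A8 + 0x3DF7 = 0x04F9F
One's-complement sum = 0x4F9F.
Checksum = ~0x4F9F & 0xFFFF = 0xB060.

B060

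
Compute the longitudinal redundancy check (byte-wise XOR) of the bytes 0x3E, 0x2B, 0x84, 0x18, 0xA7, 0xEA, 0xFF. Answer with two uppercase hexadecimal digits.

3B

XOR the bytes together:
  start with 0x3E
  0x3E ⊕ 0x2B = 0x15
  0x15 ⊕ 0x84 = 0x91
  0x91 ⊕ 0x18 = 0x89
  0x89 ⊕ 0xA7 = 0x2E
  0x2E ⊕ 0xEA = 0xC4
  0xC4 ⊕ 0xFF = 0x3B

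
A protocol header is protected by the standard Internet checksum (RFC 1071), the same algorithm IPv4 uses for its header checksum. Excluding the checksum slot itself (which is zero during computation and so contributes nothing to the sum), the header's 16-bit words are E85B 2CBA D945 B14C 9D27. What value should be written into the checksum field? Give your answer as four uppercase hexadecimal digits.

C32F

One's-complement addition (fold any carry out of bit 15 back into bit 0):
  0xE85B + 0x2CBA = 0x11515 → wrap carry → 0x1516
  0x1516 + 0xD945 = 0x0EE5B
  0xEE5B + 0xB14C = 0x19FA7 → wrap carry → 0x9FA8
  0x9FA8 + 0x9D27 = 0x13CCF → wrap carry → 0x3CD0
One's-complement sum = 0x3CD0.
Checksum = ~0x3CD0 & 0xFFFF = 0xC32F.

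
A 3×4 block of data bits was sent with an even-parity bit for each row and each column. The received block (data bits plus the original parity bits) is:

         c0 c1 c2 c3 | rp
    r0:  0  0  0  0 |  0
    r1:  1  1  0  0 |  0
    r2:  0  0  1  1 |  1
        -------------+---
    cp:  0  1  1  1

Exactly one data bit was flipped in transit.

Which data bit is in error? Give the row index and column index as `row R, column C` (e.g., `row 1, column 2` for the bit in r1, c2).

Recompute each row's even parity and compare to rp:
  r0: data parity 0, sent rp 0 → ok
  r1: data parity 0, sent rp 0 → ok
  r2: data parity 0, sent rp 1 → mismatch
Recompute each column's even parity and compare to cp:
  c0: data parity 1, sent cp 0 → mismatch
  c1: data parity 1, sent cp 1 → ok
  c2: data parity 1, sent cp 1 → ok
  c3: data parity 1, sent cp 1 → ok
Exactly one row (r2) and one column (c0) fail → the flipped bit is at their intersection.

row 2, column 0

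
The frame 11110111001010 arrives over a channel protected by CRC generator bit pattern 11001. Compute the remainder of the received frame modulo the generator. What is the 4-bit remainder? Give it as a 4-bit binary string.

Modulo-2 division of 11110111001010 by 11001:
  pos 0: 11110 XOR 11001 = 00111
  pos 2: 11111 XOR 11001 = 00110
  pos 4: 11010 XOR 11001 = 00011
  pos 7: 11010 XOR 11001 = 00011
Remainder = 1110 (nonzero — an error is detected).

1110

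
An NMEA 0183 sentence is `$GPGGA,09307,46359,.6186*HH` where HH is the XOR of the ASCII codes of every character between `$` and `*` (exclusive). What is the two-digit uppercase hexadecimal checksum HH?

XOR the ASCII codes of the payload characters:
  'G' = 0x47 → acc = 0x47
  'P' = 0x50 → acc = 0x17
  'G' = 0x47 → acc = 0x50
  'G' = 0x47 → acc = 0x17
  'A' = 0x41 → acc = 0x56
  ',' = 0x2C → acc = 0x7A
  '0' = 0x30 → acc = 0x4A
  '9' = 0x39 → acc = 0x73
  '3' = 0x33 → acc = 0x40
  '0' = 0x30 → acc = 0x70
  '7' = 0x37 → acc = 0x47
  ',' = 0x2C → acc = 0x6B
  '4' = 0x34 → acc = 0x5F
  '6' = 0x36 → acc = 0x69
  '3' = 0x33 → acc = 0x5A
  '5' = 0x35 → acc = 0x6F
  '9' = 0x39 → acc = 0x56
  ',' = 0x2C → acc = 0x7A
  '.' = 0x2E → acc = 0x54
  '6' = 0x36 → acc = 0x62
  '1' = 0x31 → acc = 0x53
  '8' = 0x38 → acc = 0x6B
  '6' = 0x36 → acc = 0x5D
Checksum = 0x5D.

5D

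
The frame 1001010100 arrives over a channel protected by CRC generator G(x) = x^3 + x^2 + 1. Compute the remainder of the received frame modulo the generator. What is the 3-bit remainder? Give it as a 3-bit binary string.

Modulo-2 division of 1001010100 by 1101:
  pos 0: 1001 XOR 1101 = 0100
  pos 1: 1000 XOR 1101 = 0101
  pos 2: 1011 XOR 1101 = 0110
  pos 3: 1100 XOR 1101 = 0001
  pos 6: 1100 XOR 1101 = 0001
Remainder = 001 (nonzero — an error is detected).

001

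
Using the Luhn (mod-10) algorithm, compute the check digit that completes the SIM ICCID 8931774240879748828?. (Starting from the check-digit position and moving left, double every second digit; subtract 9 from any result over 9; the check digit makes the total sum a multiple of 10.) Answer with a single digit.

5

Partial digits right→left: 8 2 8 8 4 7 9 7 8 0 4 2 4 7 7 1 3 9 8
Double every second digit counting from the check-digit position (so the 1st, 3rd, 5th, ... of the partial from the right).
  doubled (with −9 where >9): 7 7 8 9 7 8 8 5 6 7 → sum 72
  kept as-is: 2 8 7 7 0 2 7 1 9 → sum 43
Total = 72 + 43 = 115.
Check digit = (10 − (115 mod 10)) mod 10 = 5.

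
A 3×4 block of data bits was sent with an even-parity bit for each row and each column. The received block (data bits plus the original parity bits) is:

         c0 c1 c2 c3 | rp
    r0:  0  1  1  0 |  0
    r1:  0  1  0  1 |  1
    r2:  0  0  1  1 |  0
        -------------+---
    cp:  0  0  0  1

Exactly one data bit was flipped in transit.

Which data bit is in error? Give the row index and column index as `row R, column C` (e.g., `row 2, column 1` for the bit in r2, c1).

row 1, column 3

Recompute each row's even parity and compare to rp:
  r0: data parity 0, sent rp 0 → ok
  r1: data parity 0, sent rp 1 → mismatch
  r2: data parity 0, sent rp 0 → ok
Recompute each column's even parity and compare to cp:
  c0: data parity 0, sent cp 0 → ok
  c1: data parity 0, sent cp 0 → ok
  c2: data parity 0, sent cp 0 → ok
  c3: data parity 0, sent cp 1 → mismatch
Exactly one row (r1) and one column (c3) fail → the flipped bit is at their intersection.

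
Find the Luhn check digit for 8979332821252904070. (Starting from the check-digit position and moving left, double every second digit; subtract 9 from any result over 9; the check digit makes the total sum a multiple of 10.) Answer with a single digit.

1

Partial digits right→left: 0 7 0 4 0 9 2 5 2 1 2 8 2 3 3 9 7 9 8
Double every second digit counting from the check-digit position (so the 1st, 3rd, 5th, ... of the partial from the right).
  doubled (with −9 where >9): 0 0 0 4 4 4 4 6 5 7 → sum 34
  kept as-is: 7 4 9 5 1 8 3 9 9 → sum 55
Total = 34 + 55 = 89.
Check digit = (10 − (89 mod 10)) mod 10 = 1.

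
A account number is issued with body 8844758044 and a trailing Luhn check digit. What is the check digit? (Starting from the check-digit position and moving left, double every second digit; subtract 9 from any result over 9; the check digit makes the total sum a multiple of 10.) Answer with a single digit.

Partial digits right→left: 4 4 0 8 5 7 4 4 8 8
Double every second digit counting from the check-digit position (so the 1st, 3rd, 5th, ... of the partial from the right).
  doubled (with −9 where >9): 8 0 1 8 7 → sum 24
  kept as-is: 4 8 7 4 8 → sum 31
Total = 24 + 31 = 55.
Check digit = (10 − (55 mod 10)) mod 10 = 5.

5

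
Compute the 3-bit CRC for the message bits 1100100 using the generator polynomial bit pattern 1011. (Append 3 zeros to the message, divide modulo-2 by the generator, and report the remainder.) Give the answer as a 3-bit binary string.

Append 3 zeros: 1100100000. Divide by 1011 (XOR where the leading bit is 1):
  pos 0: 1100 XOR 1011 = 0111
  pos 1: 1111 XOR 1011 = 0100
  pos 2: 1000 XOR 1011 = 0011
  pos 4: 1100 XOR 1011 = 0111
  pos 5: 1110 XOR 1011 = 0101
  pos 6: 1010 XOR 1011 = 0001
Remainder (last 3 bits) = 001. This is the CRC / FCS.

001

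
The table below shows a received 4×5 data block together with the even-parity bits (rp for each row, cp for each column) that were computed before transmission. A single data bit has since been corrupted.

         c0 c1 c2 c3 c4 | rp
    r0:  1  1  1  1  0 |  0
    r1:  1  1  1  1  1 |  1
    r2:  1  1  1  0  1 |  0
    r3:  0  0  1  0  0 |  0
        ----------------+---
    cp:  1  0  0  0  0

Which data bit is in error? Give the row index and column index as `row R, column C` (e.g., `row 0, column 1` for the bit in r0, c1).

Recompute each row's even parity and compare to rp:
  r0: data parity 0, sent rp 0 → ok
  r1: data parity 1, sent rp 1 → ok
  r2: data parity 0, sent rp 0 → ok
  r3: data parity 1, sent rp 0 → mismatch
Recompute each column's even parity and compare to cp:
  c0: data parity 1, sent cp 1 → ok
  c1: data parity 1, sent cp 0 → mismatch
  c2: data parity 0, sent cp 0 → ok
  c3: data parity 0, sent cp 0 → ok
  c4: data parity 0, sent cp 0 → ok
Exactly one row (r3) and one column (c1) fail → the flipped bit is at their intersection.

row 3, column 1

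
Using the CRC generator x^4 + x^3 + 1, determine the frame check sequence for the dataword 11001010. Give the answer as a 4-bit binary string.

1011

Append 4 zeros: 110010100000. Divide by 11001 (XOR where the leading bit is 1):
  pos 0: 11001 XOR 11001 = 00000
  pos 6: 10000 XOR 11001 = 01001
  pos 7: 10010 XOR 11001 = 01011
Remainder (last 4 bits) = 1011. This is the CRC / FCS.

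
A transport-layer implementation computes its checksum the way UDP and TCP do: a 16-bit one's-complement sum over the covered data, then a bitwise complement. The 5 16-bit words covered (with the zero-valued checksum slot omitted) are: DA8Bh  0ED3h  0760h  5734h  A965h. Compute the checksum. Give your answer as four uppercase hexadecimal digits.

One's-complement addition (fold any carry out of bit 15 back into bit 0):
  0xDA8B + 0x0ED3 = 0x0E95E
  0xE95E + 0x0760 = 0x0F0BE
  0xF0BE + 0x5734 = 0x147F2 → wrap carry → 0x47F3
  0x47F3 + 0xA965 = 0x0F158
One's-complement sum = 0xF158.
Checksum = ~0xF158 & 0xFFFF = 0x0EA7.

0EA7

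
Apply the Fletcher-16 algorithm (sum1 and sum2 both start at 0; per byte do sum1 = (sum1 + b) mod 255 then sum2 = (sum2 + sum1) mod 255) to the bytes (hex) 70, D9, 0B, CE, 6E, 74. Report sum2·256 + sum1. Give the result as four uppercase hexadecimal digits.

CD07

Running sums (mod 255):
  after byte 0 (70): sum1=112, sum2=112
  after byte 1 (D9): sum1=74, sum2=186
  after byte 2 (0B): sum1=85, sum2=16
  after byte 3 (CE): sum1=36, sum2=52
  after byte 4 (6E): sum1=146, sum2=198
  after byte 5 (74): sum1=7, sum2=205
Checksum = sum2·256 + sum1 = 205·256 + 7 = 52487 = 0xCD07.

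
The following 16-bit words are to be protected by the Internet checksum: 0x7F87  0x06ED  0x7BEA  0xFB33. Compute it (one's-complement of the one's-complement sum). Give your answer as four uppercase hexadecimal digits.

026D

One's-complement addition (fold any carry out of bit 15 back into bit 0):
  0x7F87 + 0x06ED = 0x08674
  0x8674 + 0x7BEA = 0x1025E → wrap carry → 0x025F
  0x025F + 0xFB33 = 0x0FD92
One's-complement sum = 0xFD92.
Checksum = ~0xFD92 & 0xFFFF = 0x026D.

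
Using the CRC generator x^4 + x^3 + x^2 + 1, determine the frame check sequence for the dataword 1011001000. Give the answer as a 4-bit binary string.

1010

Append 4 zeros: 10110010000000. Divide by 11101 (XOR where the leading bit is 1):
  pos 0: 10110 XOR 11101 = 01011
  pos 1: 10110 XOR 11101 = 01011
  pos 2: 10111 XOR 11101 = 01010
  pos 3: 10100 XOR 11101 = 01001
  pos 4: 10010 XOR 11101 = 01111
  pos 5: 11110 XOR 11101 = 00011
  pos 8: 11000 XOR 11101 = 00101
Remainder (last 4 bits) = 1010. This is the CRC / FCS.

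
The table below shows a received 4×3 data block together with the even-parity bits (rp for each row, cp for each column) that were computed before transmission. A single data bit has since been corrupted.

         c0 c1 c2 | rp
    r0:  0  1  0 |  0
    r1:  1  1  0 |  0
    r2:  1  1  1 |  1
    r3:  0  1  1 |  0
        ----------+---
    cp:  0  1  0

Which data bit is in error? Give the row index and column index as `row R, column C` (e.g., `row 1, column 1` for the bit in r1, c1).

row 0, column 1

Recompute each row's even parity and compare to rp:
  r0: data parity 1, sent rp 0 → mismatch
  r1: data parity 0, sent rp 0 → ok
  r2: data parity 1, sent rp 1 → ok
  r3: data parity 0, sent rp 0 → ok
Recompute each column's even parity and compare to cp:
  c0: data parity 0, sent cp 0 → ok
  c1: data parity 0, sent cp 1 → mismatch
  c2: data parity 0, sent cp 0 → ok
Exactly one row (r0) and one column (c1) fail → the flipped bit is at their intersection.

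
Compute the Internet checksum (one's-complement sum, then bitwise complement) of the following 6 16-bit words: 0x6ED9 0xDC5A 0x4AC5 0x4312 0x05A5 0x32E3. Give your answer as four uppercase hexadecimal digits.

EE6B

One's-complement addition (fold any carry out of bit 15 back into bit 0):
  0x6ED9 + 0xDC5A = 0x14B33 → wrap carry → 0x4B34
  0x4B34 + 0x4AC5 = 0x095F9
  0x95F9 + 0x4312 = 0x0D90B
  0xD90B + 0x05A5 = 0x0DEB0
  0xDEB0 + 0x32E3 = 0x11193 → wrap carry → 0x1194
One's-complement sum = 0x1194.
Checksum = ~0x1194 & 0xFFFF = 0xEE6B.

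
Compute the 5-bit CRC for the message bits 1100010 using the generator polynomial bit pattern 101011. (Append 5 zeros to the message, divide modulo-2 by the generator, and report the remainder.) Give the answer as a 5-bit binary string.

01000

Append 5 zeros: 110001000000. Divide by 101011 (XOR where the leading bit is 1):
  pos 0: 110001 XOR 101011 = 011010
  pos 1: 110100 XOR 101011 = 011111
  pos 2: 111110 XOR 101011 = 010101
  pos 3: 101010 XOR 101011 = 000001
Remainder (last 5 bits) = 01000. This is the CRC / FCS.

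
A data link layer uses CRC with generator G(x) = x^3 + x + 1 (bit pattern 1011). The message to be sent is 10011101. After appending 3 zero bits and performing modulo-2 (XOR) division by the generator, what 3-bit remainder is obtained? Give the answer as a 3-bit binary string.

Append 3 zeros: 10011101000. Divide by 1011 (XOR where the leading bit is 1):
  pos 0: 1001 XOR 1011 = 0010
  pos 2: 1011 XOR 1011 = 0000
  pos 7: 1000 XOR 1011 = 0011
Remainder (last 3 bits) = 011. This is the CRC / FCS.

011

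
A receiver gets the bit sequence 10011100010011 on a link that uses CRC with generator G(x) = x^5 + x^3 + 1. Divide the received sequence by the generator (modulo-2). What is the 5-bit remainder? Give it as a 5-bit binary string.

Modulo-2 division of 10011100010011 by 101001:
  pos 0: 100111 XOR 101001 = 001110
  pos 2: 111000 XOR 101001 = 010001
  pos 3: 100010 XOR 101001 = 001011
  pos 5: 101110 XOR 101001 = 000111
  pos 8: 111011 XOR 101001 = 010010
Remainder = 10010 (nonzero — an error is detected).

10010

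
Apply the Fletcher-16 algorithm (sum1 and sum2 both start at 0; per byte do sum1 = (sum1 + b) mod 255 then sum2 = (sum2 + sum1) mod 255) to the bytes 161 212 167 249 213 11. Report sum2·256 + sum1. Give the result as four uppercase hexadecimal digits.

Running sums (mod 255):
  after byte 0 (161): sum1=161, sum2=161
  after byte 1 (212): sum1=118, sum2=24
  after byte 2 (167): sum1=30, sum2=54
  after byte 3 (249): sum1=24, sum2=78
  after byte 4 (213): sum1=237, sum2=60
  after byte 5 (11): sum1=248, sum2=53
Checksum = sum2·256 + sum1 = 53·256 + 248 = 13816 = 0x35F8.

35F8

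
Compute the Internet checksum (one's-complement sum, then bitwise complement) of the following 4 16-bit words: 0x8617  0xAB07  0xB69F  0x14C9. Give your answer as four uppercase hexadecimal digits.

0378

One's-complement addition (fold any carry out of bit 15 back into bit 0):
  0x8617 + 0xAB07 = 0x1311E → wrap carry → 0x311F
  0x311F + 0xB69F = 0x0E7BE
  0xE7BE + 0x14C9 = 0x0FC87
One's-complement sum = 0xFC87.
Checksum = ~0xFC87 & 0xFFFF = 0x0378.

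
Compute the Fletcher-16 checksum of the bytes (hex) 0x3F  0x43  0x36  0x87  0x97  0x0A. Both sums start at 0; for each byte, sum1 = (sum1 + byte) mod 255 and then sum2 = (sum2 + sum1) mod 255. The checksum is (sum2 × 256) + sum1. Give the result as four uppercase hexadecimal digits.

74E1

Running sums (mod 255):
  after byte 0 (0x3F): sum1=63, sum2=63
  after byte 1 (0x43): sum1=130, sum2=193
  after byte 2 (0x36): sum1=184, sum2=122
  after byte 3 (0x87): sum1=64, sum2=186
  after byte 4 (0x97): sum1=215, sum2=146
  after byte 5 (0x0A): sum1=225, sum2=116
Checksum = sum2·256 + sum1 = 116·256 + 225 = 29921 = 0x74E1.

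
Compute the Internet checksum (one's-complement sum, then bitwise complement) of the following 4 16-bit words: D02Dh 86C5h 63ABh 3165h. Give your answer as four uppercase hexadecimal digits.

One's-complement addition (fold any carry out of bit 15 back into bit 0):
  0xD02D + 0x86C5 = 0x156F2 → wrap carry → 0x56F3
  0x56F3 + 0x63AB = 0x0BA9E
  0xBA9E + 0x3165 = 0x0EC03
One's-complement sum = 0xEC03.
Checksum = ~0xEC03 & 0xFFFF = 0x13FC.

13FC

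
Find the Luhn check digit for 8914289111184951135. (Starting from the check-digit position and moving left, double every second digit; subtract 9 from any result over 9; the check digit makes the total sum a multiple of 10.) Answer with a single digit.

Partial digits right→left: 5 3 1 1 5 9 4 8 1 1 1 1 9 8 2 4 1 9 8
Double every second digit counting from the check-digit position (so the 1st, 3rd, 5th, ... of the partial from the right).
  doubled (with −9 where >9): 1 2 1 8 2 2 9 4 2 7 → sum 38
  kept as-is: 3 1 9 8 1 1 8 4 9 → sum 44
Total = 38 + 44 = 82.
Check digit = (10 − (82 mod 10)) mod 10 = 8.

8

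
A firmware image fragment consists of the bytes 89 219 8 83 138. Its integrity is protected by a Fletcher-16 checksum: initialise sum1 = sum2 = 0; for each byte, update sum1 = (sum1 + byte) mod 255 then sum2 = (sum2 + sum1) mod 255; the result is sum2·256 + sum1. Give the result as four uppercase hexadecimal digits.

Running sums (mod 255):
  after byte 0 (89): sum1=89, sum2=89
  after byte 1 (219): sum1=53, sum2=142
  after byte 2 (8): sum1=61, sum2=203
  after byte 3 (83): sum1=144, sum2=92
  after byte 4 (138): sum1=27, sum2=119
Checksum = sum2·256 + sum1 = 119·256 + 27 = 30491 = 0x771B.

771B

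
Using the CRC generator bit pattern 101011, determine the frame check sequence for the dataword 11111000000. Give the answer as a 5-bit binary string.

Append 5 zeros: 1111100000000000. Divide by 101011 (XOR where the leading bit is 1):
  pos 0: 111110 XOR 101011 = 010101
  pos 1: 101010 XOR 101011 = 000001
  pos 6: 100000 XOR 101011 = 001011
  pos 8: 101100 XOR 101011 = 000111
Remainder (last 5 bits) = 11100. This is the CRC / FCS.

11100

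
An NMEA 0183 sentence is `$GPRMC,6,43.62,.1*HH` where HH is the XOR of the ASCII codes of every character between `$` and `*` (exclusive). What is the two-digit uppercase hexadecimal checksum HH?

63

XOR the ASCII codes of the payload characters:
  'G' = 0x47 → acc = 0x47
  'P' = 0x50 → acc = 0x17
  'R' = 0x52 → acc = 0x45
  'M' = 0x4D → acc = 0x08
  'C' = 0x43 → acc = 0x4B
  ',' = 0x2C → acc = 0x67
  '6' = 0x36 → acc = 0x51
  ',' = 0x2C → acc = 0x7D
  '4' = 0x34 → acc = 0x49
  '3' = 0x33 → acc = 0x7A
  '.' = 0x2E → acc = 0x54
  '6' = 0x36 → acc = 0x62
  '2' = 0x32 → acc = 0x50
  ',' = 0x2C → acc = 0x7C
  '.' = 0x2E → acc = 0x52
  '1' = 0x31 → acc = 0x63
Checksum = 0x63.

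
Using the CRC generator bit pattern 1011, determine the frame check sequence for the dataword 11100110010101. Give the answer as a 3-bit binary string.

111

Append 3 zeros: 11100110010101000. Divide by 1011 (XOR where the leading bit is 1):
  pos 0: 1110 XOR 1011 = 0101
  pos 1: 1010 XOR 1011 = 0001
  pos 4: 1110 XOR 1011 = 0101
  pos 5: 1010 XOR 1011 = 0001
  pos 8: 1101 XOR 1011 = 0110
  pos 9: 1100 XOR 1011 = 0111
  pos 10: 1111 XOR 1011 = 0100
  pos 11: 1000 XOR 1011 = 0011
  pos 13: 1100 XOR 1011 = 0111
Remainder (last 3 bits) = 111. This is the CRC / FCS.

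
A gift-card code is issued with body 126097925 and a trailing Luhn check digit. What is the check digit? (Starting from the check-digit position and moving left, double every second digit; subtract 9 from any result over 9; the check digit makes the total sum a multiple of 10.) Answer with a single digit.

Partial digits right→left: 5 2 9 7 9 0 6 2 1
Double every second digit counting from the check-digit position (so the 1st, 3rd, 5th, ... of the partial from the right).
  doubled (with −9 where >9): 1 9 9 3 2 → sum 24
  kept as-is: 2 7 0 2 → sum 11
Total = 24 + 11 = 35.
Check digit = (10 − (35 mod 10)) mod 10 = 5.

5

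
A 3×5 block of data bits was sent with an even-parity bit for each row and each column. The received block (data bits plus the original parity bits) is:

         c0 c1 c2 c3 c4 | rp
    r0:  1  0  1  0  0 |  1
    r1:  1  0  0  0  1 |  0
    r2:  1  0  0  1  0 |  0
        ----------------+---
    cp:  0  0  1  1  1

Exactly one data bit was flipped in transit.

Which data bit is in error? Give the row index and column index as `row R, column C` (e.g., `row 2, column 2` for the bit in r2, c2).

Recompute each row's even parity and compare to rp:
  r0: data parity 0, sent rp 1 → mismatch
  r1: data parity 0, sent rp 0 → ok
  r2: data parity 0, sent rp 0 → ok
Recompute each column's even parity and compare to cp:
  c0: data parity 1, sent cp 0 → mismatch
  c1: data parity 0, sent cp 0 → ok
  c2: data parity 1, sent cp 1 → ok
  c3: data parity 1, sent cp 1 → ok
  c4: data parity 1, sent cp 1 → ok
Exactly one row (r0) and one column (c0) fail → the flipped bit is at their intersection.

row 0, column 0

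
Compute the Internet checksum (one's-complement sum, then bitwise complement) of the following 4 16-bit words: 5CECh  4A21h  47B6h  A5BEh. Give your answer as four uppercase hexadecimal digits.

6B7D

One's-complement addition (fold any carry out of bit 15 back into bit 0):
  0x5CEC + 0x4A21 = 0x0A70D
  0xA70D + 0x47B6 = 0x0EEC3
  0xEEC3 + 0xA5BE = 0x19481 → wrap carry → 0x9482
One's-complement sum = 0x9482.
Checksum = ~0x9482 & 0xFFFF = 0x6B7D.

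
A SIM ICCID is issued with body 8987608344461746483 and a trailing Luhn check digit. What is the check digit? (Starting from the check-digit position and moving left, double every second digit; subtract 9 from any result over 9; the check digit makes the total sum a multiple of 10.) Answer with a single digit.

Partial digits right→left: 3 8 4 6 4 7 1 6 4 4 4 3 8 0 6 7 8 9 8
Double every second digit counting from the check-digit position (so the 1st, 3rd, 5th, ... of the partial from the right).
  doubled (with −9 where >9): 6 8 8 2 8 8 7 3 7 7 → sum 64
  kept as-is: 8 6 7 6 4 3 0 7 9 → sum 50
Total = 64 + 50 = 114.
Check digit = (10 − (114 mod 10)) mod 10 = 6.

6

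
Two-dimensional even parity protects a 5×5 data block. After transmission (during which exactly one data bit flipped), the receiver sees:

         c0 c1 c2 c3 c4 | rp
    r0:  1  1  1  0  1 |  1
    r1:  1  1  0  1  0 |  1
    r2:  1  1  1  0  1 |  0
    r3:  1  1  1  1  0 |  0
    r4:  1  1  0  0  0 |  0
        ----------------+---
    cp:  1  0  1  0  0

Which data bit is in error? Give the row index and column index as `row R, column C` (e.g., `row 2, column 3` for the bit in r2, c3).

row 0, column 1

Recompute each row's even parity and compare to rp:
  r0: data parity 0, sent rp 1 → mismatch
  r1: data parity 1, sent rp 1 → ok
  r2: data parity 0, sent rp 0 → ok
  r3: data parity 0, sent rp 0 → ok
  r4: data parity 0, sent rp 0 → ok
Recompute each column's even parity and compare to cp:
  c0: data parity 1, sent cp 1 → ok
  c1: data parity 1, sent cp 0 → mismatch
  c2: data parity 1, sent cp 1 → ok
  c3: data parity 0, sent cp 0 → ok
  c4: data parity 0, sent cp 0 → ok
Exactly one row (r0) and one column (c1) fail → the flipped bit is at their intersection.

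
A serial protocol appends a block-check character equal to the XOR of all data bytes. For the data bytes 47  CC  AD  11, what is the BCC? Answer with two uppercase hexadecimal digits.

XOR the bytes together:
  start with 0x47
  0x47 ⊕ 0xCC = 0x8B
  0x8B ⊕ 0xAD = 0x26
  0x26 ⊕ 0x11 = 0x37

37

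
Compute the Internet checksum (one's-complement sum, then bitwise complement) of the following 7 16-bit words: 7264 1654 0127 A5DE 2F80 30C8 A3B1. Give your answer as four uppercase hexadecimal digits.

CC47

One's-complement addition (fold any carry out of bit 15 back into bit 0):
  0x7264 + 0x1654 = 0x088B8
  0x88B8 + 0x0127 = 0x089DF
  0x89DF + 0xA5DE = 0x12FBD → wrap carry → 0x2FBE
  0x2FBE + 0x2F80 = 0x05F3E
  0x5F3E + 0x30C8 = 0x09006
  0x9006 + 0xA3B1 = 0x133B7 → wrap carry → 0x33B8
One's-complement sum = 0x33B8.
Checksum = ~0x33B8 & 0xFFFF = 0xCC47.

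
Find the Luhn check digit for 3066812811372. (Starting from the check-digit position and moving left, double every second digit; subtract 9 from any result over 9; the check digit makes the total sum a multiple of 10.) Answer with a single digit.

Partial digits right→left: 2 7 3 1 1 8 2 1 8 6 6 0 3
Double every second digit counting from the check-digit position (so the 1st, 3rd, 5th, ... of the partial from the right).
  doubled (with −9 where >9): 4 6 2 4 7 3 6 → sum 32
  kept as-is: 7 1 8 1 6 0 → sum 23
Total = 32 + 23 = 55.
Check digit = (10 − (55 mod 10)) mod 10 = 5.

5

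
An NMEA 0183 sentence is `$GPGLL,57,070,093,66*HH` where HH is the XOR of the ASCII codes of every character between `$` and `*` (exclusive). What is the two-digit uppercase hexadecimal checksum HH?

5F

XOR the ASCII codes of the payload characters:
  'G' = 0x47 → acc = 0x47
  'P' = 0x50 → acc = 0x17
  'G' = 0x47 → acc = 0x50
  'L' = 0x4C → acc = 0x1C
  'L' = 0x4C → acc = 0x50
  ',' = 0x2C → acc = 0x7C
  '5' = 0x35 → acc = 0x49
  '7' = 0x37 → acc = 0x7E
  ',' = 0x2C → acc = 0x52
  '0' = 0x30 → acc = 0x62
  '7' = 0x37 → acc = 0x55
  '0' = 0x30 → acc = 0x65
  ',' = 0x2C → acc = 0x49
  '0' = 0x30 → acc = 0x79
  '9' = 0x39 → acc = 0x40
  '3' = 0x33 → acc = 0x73
  ',' = 0x2C → acc = 0x5F
  '6' = 0x36 → acc = 0x69
  '6' = 0x36 → acc = 0x5F
Checksum = 0x5F.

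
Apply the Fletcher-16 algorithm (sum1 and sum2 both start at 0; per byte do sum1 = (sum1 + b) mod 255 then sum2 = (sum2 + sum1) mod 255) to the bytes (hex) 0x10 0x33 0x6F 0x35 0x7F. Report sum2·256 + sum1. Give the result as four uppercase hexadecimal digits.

Running sums (mod 255):
  after byte 0 (0x10): sum1=16, sum2=16
  after byte 1 (0x33): sum1=67, sum2=83
  after byte 2 (0x6F): sum1=178, sum2=6
  after byte 3 (0x35): sum1=231, sum2=237
  after byte 4 (0x7F): sum1=103, sum2=85
Checksum = sum2·256 + sum1 = 85·256 + 103 = 21863 = 0x5567.

5567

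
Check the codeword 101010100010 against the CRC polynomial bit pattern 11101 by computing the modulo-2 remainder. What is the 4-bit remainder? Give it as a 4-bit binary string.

Modulo-2 division of 101010100010 by 11101:
  pos 0: 10101 XOR 11101 = 01000
  pos 1: 10000 XOR 11101 = 01101
  pos 2: 11011 XOR 11101 = 00110
  pos 4: 11000 XOR 11101 = 00101
  pos 6: 10101 XOR 11101 = 01000
  pos 7: 10000 XOR 11101 = 01101
Remainder = 1101 (nonzero — an error is detected).

1101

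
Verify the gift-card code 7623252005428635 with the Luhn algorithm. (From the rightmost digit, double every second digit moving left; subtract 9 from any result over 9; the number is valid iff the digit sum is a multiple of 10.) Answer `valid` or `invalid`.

From the right, keep odd positions and double even positions (subtract 9 from any doubled value over 9):
  doubled (positions 2,4,...): 6 7 8 0 4 4 4 5 → sum 38
  kept (positions 1,3,...): 5 6 2 5 0 5 3 6 → sum 32
Total = 70.
70 mod 10 = 0, so the number is valid.

valid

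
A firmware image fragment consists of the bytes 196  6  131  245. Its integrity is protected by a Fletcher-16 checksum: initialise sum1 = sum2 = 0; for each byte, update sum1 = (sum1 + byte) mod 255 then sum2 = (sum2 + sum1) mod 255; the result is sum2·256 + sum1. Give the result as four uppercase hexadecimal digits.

Running sums (mod 255):
  after byte 0 (196): sum1=196, sum2=196
  after byte 1 (6): sum1=202, sum2=143
  after byte 2 (131): sum1=78, sum2=221
  after byte 3 (245): sum1=68, sum2=34
Checksum = sum2·256 + sum1 = 34·256 + 68 = 8772 = 0x2244.

2244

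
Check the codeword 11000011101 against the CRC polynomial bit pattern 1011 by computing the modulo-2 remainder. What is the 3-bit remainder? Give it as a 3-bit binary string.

111

Modulo-2 division of 11000011101 by 1011:
  pos 0: 1100 XOR 1011 = 0111
  pos 1: 1110 XOR 1011 = 0101
  pos 2: 1010 XOR 1011 = 0001
  pos 5: 1111 XOR 1011 = 0100
  pos 6: 1000 XOR 1011 = 0011
Remainder = 111 (nonzero — an error is detected).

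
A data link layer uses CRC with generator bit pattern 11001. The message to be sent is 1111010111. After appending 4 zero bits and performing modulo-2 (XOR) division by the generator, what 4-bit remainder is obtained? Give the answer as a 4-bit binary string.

0001

Append 4 zeros: 11110101110000. Divide by 11001 (XOR where the leading bit is 1):
  pos 0: 11110 XOR 11001 = 00111
  pos 2: 11110 XOR 11001 = 00111
  pos 4: 11111 XOR 11001 = 00110
  pos 6: 11010 XOR 11001 = 00011
  pos 9: 11000 XOR 11001 = 00001
Remainder (last 4 bits) = 0001. This is the CRC / FCS.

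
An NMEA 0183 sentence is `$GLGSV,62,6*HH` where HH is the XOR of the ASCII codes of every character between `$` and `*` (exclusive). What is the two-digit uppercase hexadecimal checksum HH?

7B

XOR the ASCII codes of the payload characters:
  'G' = 0x47 → acc = 0x47
  'L' = 0x4C → acc = 0x0B
  'G' = 0x47 → acc = 0x4C
  'S' = 0x53 → acc = 0x1F
  'V' = 0x56 → acc = 0x49
  ',' = 0x2C → acc = 0x65
  '6' = 0x36 → acc = 0x53
  '2' = 0x32 → acc = 0x61
  ',' = 0x2C → acc = 0x4D
  '6' = 0x36 → acc = 0x7B
Checksum = 0x7B.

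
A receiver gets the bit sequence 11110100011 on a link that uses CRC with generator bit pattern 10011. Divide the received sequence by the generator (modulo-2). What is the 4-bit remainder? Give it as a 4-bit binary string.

Modulo-2 division of 11110100011 by 10011:
  pos 0: 11110 XOR 10011 = 01101
  pos 1: 11011 XOR 10011 = 01000
  pos 2: 10000 XOR 10011 = 00011
  pos 5: 11001 XOR 10011 = 01010
  pos 6: 10101 XOR 10011 = 00110
Remainder = 0110 (nonzero — an error is detected).

0110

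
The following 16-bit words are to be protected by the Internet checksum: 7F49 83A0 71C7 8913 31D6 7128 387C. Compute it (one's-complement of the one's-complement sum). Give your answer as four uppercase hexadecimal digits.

One's-complement addition (fold any carry out of bit 15 back into bit 0):
  0x7F49 + 0x83A0 = 0x102E9 → wrap carry → 0x02EA
  0x02EA + 0x71C7 = 0x074B1
  0x74B1 + 0x8913 = 0x0FDC4
  0xFDC4 + 0x31D6 = 0x12F9A → wrap carry → 0x2F9B
  0x2F9B + 0x7128 = 0x0A0C3
  0xA0C3 + 0x387C = 0x0D93F
One's-complement sum = 0xD93F.
Checksum = ~0xD93F & 0xFFFF = 0x26C0.

26C0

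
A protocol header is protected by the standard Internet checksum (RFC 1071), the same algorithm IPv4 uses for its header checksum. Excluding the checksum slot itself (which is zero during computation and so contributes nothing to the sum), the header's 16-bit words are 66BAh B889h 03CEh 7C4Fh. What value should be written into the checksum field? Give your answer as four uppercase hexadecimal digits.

One's-complement addition (fold any carry out of bit 15 back into bit 0):
  0x66BA + 0xB889 = 0x11F43 → wrap carry → 0x1F44
  0x1F44 + 0x03CE = 0x02312
  0x2312 + 0x7C4F = 0x09F61
One's-complement sum = 0x9F61.
Checksum = ~0x9F61 & 0xFFFF = 0x609E.

609E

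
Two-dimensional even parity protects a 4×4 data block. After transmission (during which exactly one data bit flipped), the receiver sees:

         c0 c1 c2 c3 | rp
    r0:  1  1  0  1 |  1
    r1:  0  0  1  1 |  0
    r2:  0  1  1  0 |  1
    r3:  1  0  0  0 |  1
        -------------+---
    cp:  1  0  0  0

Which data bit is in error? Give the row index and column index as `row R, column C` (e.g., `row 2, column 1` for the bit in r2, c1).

Recompute each row's even parity and compare to rp:
  r0: data parity 1, sent rp 1 → ok
  r1: data parity 0, sent rp 0 → ok
  r2: data parity 0, sent rp 1 → mismatch
  r3: data parity 1, sent rp 1 → ok
Recompute each column's even parity and compare to cp:
  c0: data parity 0, sent cp 1 → mismatch
  c1: data parity 0, sent cp 0 → ok
  c2: data parity 0, sent cp 0 → ok
  c3: data parity 0, sent cp 0 → ok
Exactly one row (r2) and one column (c0) fail → the flipped bit is at their intersection.

row 2, column 0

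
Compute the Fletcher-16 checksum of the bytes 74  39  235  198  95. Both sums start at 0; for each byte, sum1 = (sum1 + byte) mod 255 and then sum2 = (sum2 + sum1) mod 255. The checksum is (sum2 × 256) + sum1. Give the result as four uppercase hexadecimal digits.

Running sums (mod 255):
  after byte 0 (74): sum1=74, sum2=74
  after byte 1 (39): sum1=113, sum2=187
  after byte 2 (235): sum1=93, sum2=25
  after byte 3 (198): sum1=36, sum2=61
  after byte 4 (95): sum1=131, sum2=192
Checksum = sum2·256 + sum1 = 192·256 + 131 = 49283 = 0xC083.

C083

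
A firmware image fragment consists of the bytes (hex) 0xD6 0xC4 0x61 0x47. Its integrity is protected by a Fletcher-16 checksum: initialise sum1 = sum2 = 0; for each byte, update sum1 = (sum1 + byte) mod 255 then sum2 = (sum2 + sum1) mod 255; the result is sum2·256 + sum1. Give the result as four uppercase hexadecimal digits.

Running sums (mod 255):
  after byte 0 (0xD6): sum1=214, sum2=214
  after byte 1 (0xC4): sum1=155, sum2=114
  after byte 2 (0x61): sum1=252, sum2=111
  after byte 3 (0x47): sum1=68, sum2=179
Checksum = sum2·256 + sum1 = 179·256 + 68 = 45892 = 0xB344.

B344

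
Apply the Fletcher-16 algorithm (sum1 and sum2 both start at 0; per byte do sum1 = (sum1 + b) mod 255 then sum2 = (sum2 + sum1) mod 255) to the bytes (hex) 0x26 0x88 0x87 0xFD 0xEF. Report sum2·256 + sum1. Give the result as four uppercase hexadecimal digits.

Running sums (mod 255):
  after byte 0 (0x26): sum1=38, sum2=38
  after byte 1 (0x88): sum1=174, sum2=212
  after byte 2 (0x87): sum1=54, sum2=11
  after byte 3 (0xFD): sum1=52, sum2=63
  after byte 4 (0xEF): sum1=36, sum2=99
Checksum = sum2·256 + sum1 = 99·256 + 36 = 25380 = 0x6324.

6324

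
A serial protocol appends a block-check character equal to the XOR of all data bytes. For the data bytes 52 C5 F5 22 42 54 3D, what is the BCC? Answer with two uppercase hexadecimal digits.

XOR the bytes together:
  start with 0x52
  0x52 ⊕ 0xC5 = 0x97
  0x97 ⊕ 0xF5 = 0x62
  0x62 ⊕ 0x22 = 0x40
  0x40 ⊕ 0x42 = 0x02
  0x02 ⊕ 0x54 = 0x56
  0x56 ⊕ 0x3D = 0x6B

6B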